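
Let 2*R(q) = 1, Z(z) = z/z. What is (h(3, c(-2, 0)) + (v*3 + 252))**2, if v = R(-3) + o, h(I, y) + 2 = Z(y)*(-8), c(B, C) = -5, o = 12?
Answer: 312481/4 ≈ 78120.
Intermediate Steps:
Z(z) = 1
R(q) = 1/2 (R(q) = (1/2)*1 = 1/2)
h(I, y) = -10 (h(I, y) = -2 + 1*(-8) = -2 - 8 = -10)
v = 25/2 (v = 1/2 + 12 = 25/2 ≈ 12.500)
(h(3, c(-2, 0)) + (v*3 + 252))**2 = (-10 + ((25/2)*3 + 252))**2 = (-10 + (75/2 + 252))**2 = (-10 + 579/2)**2 = (559/2)**2 = 312481/4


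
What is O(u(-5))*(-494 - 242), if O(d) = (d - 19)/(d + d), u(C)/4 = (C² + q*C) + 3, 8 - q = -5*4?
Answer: -10741/28 ≈ -383.61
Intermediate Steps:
q = 28 (q = 8 - (-5)*4 = 8 - 1*(-20) = 8 + 20 = 28)
u(C) = 12 + 4*C² + 112*C (u(C) = 4*((C² + 28*C) + 3) = 4*(3 + C² + 28*C) = 12 + 4*C² + 112*C)
O(d) = (-19 + d)/(2*d) (O(d) = (-19 + d)/((2*d)) = (-19 + d)*(1/(2*d)) = (-19 + d)/(2*d))
O(u(-5))*(-494 - 242) = ((-19 + (12 + 4*(-5)² + 112*(-5)))/(2*(12 + 4*(-5)² + 112*(-5))))*(-494 - 242) = ((-19 + (12 + 4*25 - 560))/(2*(12 + 4*25 - 560)))*(-736) = ((-19 + (12 + 100 - 560))/(2*(12 + 100 - 560)))*(-736) = ((½)*(-19 - 448)/(-448))*(-736) = ((½)*(-1/448)*(-467))*(-736) = (467/896)*(-736) = -10741/28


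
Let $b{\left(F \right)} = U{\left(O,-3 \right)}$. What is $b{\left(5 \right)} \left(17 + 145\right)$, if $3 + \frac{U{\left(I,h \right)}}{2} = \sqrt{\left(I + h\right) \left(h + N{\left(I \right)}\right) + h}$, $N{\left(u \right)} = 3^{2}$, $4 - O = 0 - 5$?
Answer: $-972 + 324 \sqrt{33} \approx 889.24$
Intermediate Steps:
$O = 9$ ($O = 4 - \left(0 - 5\right) = 4 - -5 = 4 + 5 = 9$)
$N{\left(u \right)} = 9$
$U{\left(I,h \right)} = -6 + 2 \sqrt{h + \left(9 + h\right) \left(I + h\right)}$ ($U{\left(I,h \right)} = -6 + 2 \sqrt{\left(I + h\right) \left(h + 9\right) + h} = -6 + 2 \sqrt{\left(I + h\right) \left(9 + h\right) + h} = -6 + 2 \sqrt{\left(9 + h\right) \left(I + h\right) + h} = -6 + 2 \sqrt{h + \left(9 + h\right) \left(I + h\right)}$)
$b{\left(F \right)} = -6 + 2 \sqrt{33}$ ($b{\left(F \right)} = -6 + 2 \sqrt{\left(-3\right)^{2} + 9 \cdot 9 + 10 \left(-3\right) + 9 \left(-3\right)} = -6 + 2 \sqrt{9 + 81 - 30 - 27} = -6 + 2 \sqrt{33}$)
$b{\left(5 \right)} \left(17 + 145\right) = \left(-6 + 2 \sqrt{33}\right) \left(17 + 145\right) = \left(-6 + 2 \sqrt{33}\right) 162 = -972 + 324 \sqrt{33}$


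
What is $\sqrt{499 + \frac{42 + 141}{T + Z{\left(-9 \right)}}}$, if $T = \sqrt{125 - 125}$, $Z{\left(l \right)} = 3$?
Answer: $4 \sqrt{35} \approx 23.664$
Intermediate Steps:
$T = 0$ ($T = \sqrt{0} = 0$)
$\sqrt{499 + \frac{42 + 141}{T + Z{\left(-9 \right)}}} = \sqrt{499 + \frac{42 + 141}{0 + 3}} = \sqrt{499 + \frac{183}{3}} = \sqrt{499 + 183 \cdot \frac{1}{3}} = \sqrt{499 + 61} = \sqrt{560} = 4 \sqrt{35}$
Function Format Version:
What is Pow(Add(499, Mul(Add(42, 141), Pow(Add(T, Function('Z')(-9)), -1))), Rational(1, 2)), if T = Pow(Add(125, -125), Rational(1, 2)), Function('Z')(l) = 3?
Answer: Mul(4, Pow(35, Rational(1, 2))) ≈ 23.664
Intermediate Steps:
T = 0 (T = Pow(0, Rational(1, 2)) = 0)
Pow(Add(499, Mul(Add(42, 141), Pow(Add(T, Function('Z')(-9)), -1))), Rational(1, 2)) = Pow(Add(499, Mul(Add(42, 141), Pow(Add(0, 3), -1))), Rational(1, 2)) = Pow(Add(499, Mul(183, Pow(3, -1))), Rational(1, 2)) = Pow(Add(499, Mul(183, Rational(1, 3))), Rational(1, 2)) = Pow(Add(499, 61), Rational(1, 2)) = Pow(560, Rational(1, 2)) = Mul(4, Pow(35, Rational(1, 2)))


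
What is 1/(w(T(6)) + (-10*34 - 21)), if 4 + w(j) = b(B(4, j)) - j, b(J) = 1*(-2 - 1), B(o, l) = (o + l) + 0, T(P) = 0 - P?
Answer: -1/362 ≈ -0.0027624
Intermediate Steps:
T(P) = -P
B(o, l) = l + o (B(o, l) = (l + o) + 0 = l + o)
b(J) = -3 (b(J) = 1*(-3) = -3)
w(j) = -7 - j (w(j) = -4 + (-3 - j) = -7 - j)
1/(w(T(6)) + (-10*34 - 21)) = 1/((-7 - (-1)*6) + (-10*34 - 21)) = 1/((-7 - 1*(-6)) + (-340 - 21)) = 1/((-7 + 6) - 361) = 1/(-1 - 361) = 1/(-362) = -1/362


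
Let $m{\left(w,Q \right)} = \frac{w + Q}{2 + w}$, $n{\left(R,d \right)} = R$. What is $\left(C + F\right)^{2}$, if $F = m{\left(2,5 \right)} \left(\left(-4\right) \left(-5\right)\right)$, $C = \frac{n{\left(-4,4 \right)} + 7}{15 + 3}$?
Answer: $\frac{44521}{36} \approx 1236.7$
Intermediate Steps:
$m{\left(w,Q \right)} = \frac{Q + w}{2 + w}$
$C = \frac{1}{6}$ ($C = \frac{-4 + 7}{15 + 3} = \frac{3}{18} = 3 \cdot \frac{1}{18} = \frac{1}{6} \approx 0.16667$)
$F = 35$ ($F = \frac{5 + 2}{2 + 2} \left(\left(-4\right) \left(-5\right)\right) = \frac{1}{4} \cdot 7 \cdot 20 = \frac{7}{4} \cdot 20 = 35$)
$\left(C + F\right)^{2} = \left(\frac{1}{6} + 35\right)^{2} = \left(\frac{211}{6}\right)^{2} = \frac{44521}{36}$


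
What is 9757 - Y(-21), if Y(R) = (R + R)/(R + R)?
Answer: 9756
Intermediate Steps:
Y(R) = 1 (Y(R) = (2*R)/((2*R)) = (2*R)*(1/(2*R)) = 1)
9757 - Y(-21) = 9757 - 1*1 = 9757 - 1 = 9756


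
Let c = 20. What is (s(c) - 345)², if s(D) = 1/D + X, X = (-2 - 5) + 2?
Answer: 48986001/400 ≈ 1.2247e+5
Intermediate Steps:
X = -5 (X = -7 + 2 = -5)
s(D) = -5 + 1/D (s(D) = 1/D - 5 = -5 + 1/D)
(s(c) - 345)² = ((-5 + 1/20) - 345)² = (-99/20 - 345)² = (-6999/20)² = 48986001/400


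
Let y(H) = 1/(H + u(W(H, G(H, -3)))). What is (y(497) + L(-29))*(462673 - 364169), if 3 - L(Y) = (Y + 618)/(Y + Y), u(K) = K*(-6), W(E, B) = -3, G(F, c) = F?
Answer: 19356183756/14935 ≈ 1.2960e+6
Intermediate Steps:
u(K) = -6*K
L(Y) = 3 - (618 + Y)/(2*Y) (L(Y) = 3 - (Y + 618)/(Y + Y) = 3 - (618 + Y)/(2*Y))
y(H) = 1/(18 + H) (y(H) = 1/(H - 6*(-3)) = 1/(H + 18) = 1/(18 + H))
(y(497) + L(-29))*(462673 - 364169) = (1/(18 + 497) + (5/2 - 309/(-29)))*(462673 - 364169) = (1/515 + (5/2 - 309*(-1/29)))*98504 = (1/515 + (5/2 + 309/29))*98504 = (1/515 + 763/58)*98504 = (393003/29870)*98504 = 19356183756/14935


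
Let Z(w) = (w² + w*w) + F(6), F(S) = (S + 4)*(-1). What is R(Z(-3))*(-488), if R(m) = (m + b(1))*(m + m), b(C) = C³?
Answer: -70272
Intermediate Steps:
F(S) = -4 - S (F(S) = (4 + S)*(-1) = -4 - S)
Z(w) = -10 + 2*w² (Z(w) = (w² + w*w) + (-4 - 1*6) = (w² + w²) + (-4 - 6) = 2*w² - 10 = -10 + 2*w²)
R(m) = 2*m*(1 + m) (R(m) = (m + 1³)*(m + m) = (m + 1)*(2*m) = (1 + m)*(2*m) = 2*m*(1 + m))
R(Z(-3))*(-488) = (2*(-10 + 2*(-3)²)*(1 + (-10 + 2*(-3)²)))*(-488) = (2*(-10 + 2*9)*(1 + (-10 + 2*9)))*(-488) = (2*(-10 + 18)*(1 + (-10 + 18)))*(-488) = (2*8*(1 + 8))*(-488) = (2*8*9)*(-488) = 144*(-488) = -70272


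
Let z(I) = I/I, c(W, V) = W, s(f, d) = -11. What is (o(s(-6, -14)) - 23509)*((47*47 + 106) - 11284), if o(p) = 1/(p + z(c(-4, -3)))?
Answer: 2108531179/10 ≈ 2.1085e+8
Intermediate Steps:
z(I) = 1
o(p) = 1/(1 + p) (o(p) = 1/(p + 1) = 1/(1 + p))
(o(s(-6, -14)) - 23509)*((47*47 + 106) - 11284) = (1/(1 - 11) - 23509)*((47*47 + 106) - 11284) = (1/(-10) - 23509)*((2209 + 106) - 11284) = (-⅒ - 23509)*(2315 - 11284) = -235091/10*(-8969) = 2108531179/10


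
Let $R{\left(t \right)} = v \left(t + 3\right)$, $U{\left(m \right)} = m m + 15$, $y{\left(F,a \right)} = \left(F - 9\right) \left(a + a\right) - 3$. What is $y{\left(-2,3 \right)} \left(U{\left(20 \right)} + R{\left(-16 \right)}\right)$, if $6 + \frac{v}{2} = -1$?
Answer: $-41193$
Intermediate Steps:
$v = -14$ ($v = -12 + 2 \left(-1\right) = -12 - 2 = -14$)
$y{\left(F,a \right)} = -3 + 2 a \left(-9 + F\right)$ ($y{\left(F,a \right)} = \left(-9 + F\right) 2 a - 3 = 2 a \left(-9 + F\right) - 3 = -3 + 2 a \left(-9 + F\right)$)
$U{\left(m \right)} = 15 + m^{2}$ ($U{\left(m \right)} = m^{2} + 15 = 15 + m^{2}$)
$R{\left(t \right)} = -42 - 14 t$ ($R{\left(t \right)} = - 14 \left(t + 3\right) = - 14 \left(3 + t\right) = -42 - 14 t$)
$y{\left(-2,3 \right)} \left(U{\left(20 \right)} + R{\left(-16 \right)}\right) = \left(-3 - 54 + 2 \left(-2\right) 3\right) \left(\left(15 + 20^{2}\right) - -182\right) = \left(-3 - 54 - 12\right) \left(\left(15 + 400\right) + \left(-42 + 224\right)\right) = - 69 \left(415 + 182\right) = \left(-69\right) 597 = -41193$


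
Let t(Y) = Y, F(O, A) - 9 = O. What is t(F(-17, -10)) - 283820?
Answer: -283828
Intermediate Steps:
F(O, A) = 9 + O
t(F(-17, -10)) - 283820 = (9 - 17) - 283820 = -8 - 283820 = -283828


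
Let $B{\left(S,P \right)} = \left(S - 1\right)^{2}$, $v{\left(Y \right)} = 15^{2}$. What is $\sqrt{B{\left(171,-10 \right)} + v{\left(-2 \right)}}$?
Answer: $5 \sqrt{1165} \approx 170.66$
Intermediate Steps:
$v{\left(Y \right)} = 225$
$B{\left(S,P \right)} = \left(-1 + S\right)^{2}$
$\sqrt{B{\left(171,-10 \right)} + v{\left(-2 \right)}} = \sqrt{\left(-1 + 171\right)^{2} + 225} = \sqrt{170^{2} + 225} = \sqrt{28900 + 225} = \sqrt{29125} = 5 \sqrt{1165}$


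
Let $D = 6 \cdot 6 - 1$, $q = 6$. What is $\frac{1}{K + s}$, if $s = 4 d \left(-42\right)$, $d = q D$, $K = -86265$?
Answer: $- \frac{1}{121545} \approx -8.2274 \cdot 10^{-6}$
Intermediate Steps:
$D = 35$ ($D = 36 - 1 = 35$)
$d = 210$ ($d = 6 \cdot 35 = 210$)
$s = -35280$ ($s = 4 \cdot 210 \left(-42\right) = 840 \left(-42\right) = -35280$)
$\frac{1}{K + s} = \frac{1}{-86265 - 35280} = \frac{1}{-121545} = - \frac{1}{121545}$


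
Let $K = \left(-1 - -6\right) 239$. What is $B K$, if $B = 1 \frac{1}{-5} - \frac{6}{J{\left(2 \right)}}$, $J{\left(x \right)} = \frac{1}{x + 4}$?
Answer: $-43259$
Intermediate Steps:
$J{\left(x \right)} = \frac{1}{4 + x}$
$K = 1195$ ($K = \left(-1 + 6\right) 239 = 5 \cdot 239 = 1195$)
$B = - \frac{181}{5}$ ($B = 1 \frac{1}{-5} - \frac{6}{\frac{1}{4 + 2}} = 1 \left(- \frac{1}{5}\right) - \frac{6}{\frac{1}{6}} = - \frac{1}{5} - 6 \frac{1}{\frac{1}{6}} = - \frac{1}{5} - 36 = - \frac{181}{5} \approx -36.2$)
$B K = \left(- \frac{181}{5}\right) 1195 = -43259$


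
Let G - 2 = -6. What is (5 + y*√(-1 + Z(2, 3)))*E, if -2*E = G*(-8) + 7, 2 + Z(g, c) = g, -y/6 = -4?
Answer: -195/2 - 468*I ≈ -97.5 - 468.0*I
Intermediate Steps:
y = 24 (y = -6*(-4) = 24)
G = -4 (G = 2 - 6 = -4)
Z(g, c) = -2 + g
E = -39/2 (E = -(-4*(-8) + 7)/2 = -(32 + 7)/2 = -½*39 = -39/2 ≈ -19.500)
(5 + y*√(-1 + Z(2, 3)))*E = (5 + 24*√(-1 + (-2 + 2)))*(-39/2) = (5 + 24*√(-1 + 0))*(-39/2) = (5 + 24*√(-1))*(-39/2) = (5 + 24*I)*(-39/2) = -195/2 - 468*I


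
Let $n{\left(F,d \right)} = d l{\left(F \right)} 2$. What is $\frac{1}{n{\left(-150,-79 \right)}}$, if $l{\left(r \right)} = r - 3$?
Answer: $\frac{1}{24174} \approx 4.1367 \cdot 10^{-5}$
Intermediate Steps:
$l{\left(r \right)} = -3 + r$
$n{\left(F,d \right)} = 2 d \left(-3 + F\right)$ ($n{\left(F,d \right)} = d \left(-3 + F\right) 2 = 2 d \left(-3 + F\right)$)
$\frac{1}{n{\left(-150,-79 \right)}} = \frac{1}{2 \left(-79\right) \left(-3 - 150\right)} = \frac{1}{2 \left(-79\right) \left(-153\right)} = \frac{1}{24174}$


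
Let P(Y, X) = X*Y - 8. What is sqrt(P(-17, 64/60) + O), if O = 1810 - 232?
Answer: sqrt(349170)/15 ≈ 39.394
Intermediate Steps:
O = 1578
P(Y, X) = -8 + X*Y
sqrt(P(-17, 64/60) + O) = sqrt((-8 + (64/60)*(-17)) + 1578) = sqrt((-8 + (64*(1/60))*(-17)) + 1578) = sqrt((-8 + (16/15)*(-17)) + 1578) = sqrt((-8 - 272/15) + 1578) = sqrt(-392/15 + 1578) = sqrt(23278/15) = sqrt(349170)/15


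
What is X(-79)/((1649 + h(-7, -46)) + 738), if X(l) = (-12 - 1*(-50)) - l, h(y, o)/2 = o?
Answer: 13/255 ≈ 0.050980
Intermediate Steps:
h(y, o) = 2*o
X(l) = 38 - l (X(l) = (-12 + 50) - l = 38 - l)
X(-79)/((1649 + h(-7, -46)) + 738) = (38 - 1*(-79))/((1649 + 2*(-46)) + 738) = (38 + 79)/((1649 - 92) + 738) = 117/(1557 + 738) = 117/2295 = 117*(1/2295) = 13/255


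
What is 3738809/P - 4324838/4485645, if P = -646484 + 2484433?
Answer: 8822138219543/8244386742105 ≈ 1.0701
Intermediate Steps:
P = 1837949
3738809/P - 4324838/4485645 = 3738809/1837949 - 4324838/4485645 = 8822138219543/8244386742105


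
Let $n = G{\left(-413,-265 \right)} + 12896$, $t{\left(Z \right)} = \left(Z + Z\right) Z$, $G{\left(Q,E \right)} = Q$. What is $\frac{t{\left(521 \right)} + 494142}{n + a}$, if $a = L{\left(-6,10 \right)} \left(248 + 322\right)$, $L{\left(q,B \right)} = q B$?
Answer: $- \frac{1037024}{21717} \approx -47.752$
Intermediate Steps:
$t{\left(Z \right)} = 2 Z^{2}$ ($t{\left(Z \right)} = 2 Z Z = 2 Z^{2}$)
$L{\left(q,B \right)} = B q$
$n = 12483$ ($n = -413 + 12896 = 12483$)
$a = -34200$ ($a = 10 \left(-6\right) \left(248 + 322\right) = \left(-60\right) 570 = -34200$)
$\frac{t{\left(521 \right)} + 494142}{n + a} = \frac{2 \cdot 521^{2} + 494142}{12483 - 34200} = \frac{2 \cdot 271441 + 494142}{-21717} = \left(542882 + 494142\right) \left(- \frac{1}{21717}\right) = 1037024 \left(- \frac{1}{21717}\right) = - \frac{1037024}{21717}$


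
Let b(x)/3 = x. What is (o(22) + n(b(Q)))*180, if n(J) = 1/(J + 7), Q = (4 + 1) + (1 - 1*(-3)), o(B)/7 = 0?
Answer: 90/17 ≈ 5.2941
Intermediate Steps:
o(B) = 0 (o(B) = 7*0 = 0)
Q = 9 (Q = 5 + (1 + 3) = 5 + 4 = 9)
b(x) = 3*x
n(J) = 1/(7 + J)
(o(22) + n(b(Q)))*180 = (0 + 1/(7 + 3*9))*180 = (0 + 1/(7 + 27))*180 = (0 + 1/34)*180 = (1/34)*180 = 90/17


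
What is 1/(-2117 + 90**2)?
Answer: 1/5983 ≈ 0.00016714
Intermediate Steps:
1/(-2117 + 90**2) = 1/(-2117 + 8100) = 1/5983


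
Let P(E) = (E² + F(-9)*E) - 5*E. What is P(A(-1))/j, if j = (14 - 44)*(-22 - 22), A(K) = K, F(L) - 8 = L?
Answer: 7/1320 ≈ 0.0053030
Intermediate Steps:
F(L) = 8 + L
P(E) = E² - 6*E (P(E) = (E² + (8 - 9)*E) - 5*E = (E² - E) - 5*E = E² - 6*E)
j = 1320 (j = -30*(-44) = 1320)
P(A(-1))/j = -(-6 - 1)/1320 = -1*(-7)*(1/1320) = 7*(1/1320) = 7/1320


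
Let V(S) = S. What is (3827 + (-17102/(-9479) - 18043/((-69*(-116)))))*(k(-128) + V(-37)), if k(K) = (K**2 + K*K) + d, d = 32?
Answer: 3170584974928903/25289972 ≈ 1.2537e+8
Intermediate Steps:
k(K) = 32 + 2*K**2 (k(K) = (K**2 + K*K) + 32 = (K**2 + K**2) + 32 = 2*K**2 + 32 = 32 + 2*K**2)
(3827 + (-17102/(-9479) - 18043/((-69*(-116)))))*(k(-128) + V(-37)) = (3827 + (-17102/(-9479) - 18043/((-69*(-116)))))*((32 + 2*(-128)**2) - 37) = (3827 + (-17102*(-1/9479) - 18043/8004))*((32 + 2*16384) - 37) = (3827 + (17102/9479 - 18043*1/8004))*((32 + 32768) - 37) = (3827 + (17102/9479 - 18043/8004))*(32800 - 37) = (3827 - 34145189/75869916)*32763 = (290320023343/75869916)*32763 = 3170584974928903/25289972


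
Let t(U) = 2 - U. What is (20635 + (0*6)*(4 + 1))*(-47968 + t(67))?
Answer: -991160955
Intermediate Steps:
(20635 + (0*6)*(4 + 1))*(-47968 + t(67)) = (20635 + (0*6)*(4 + 1))*(-47968 + (2 - 1*67)) = (20635 + 0*5)*(-47968 + (2 - 67)) = (20635 + 0)*(-47968 - 65) = 20635*(-48033) = -991160955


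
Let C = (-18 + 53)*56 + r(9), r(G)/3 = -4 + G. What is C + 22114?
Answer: 24089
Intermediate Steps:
r(G) = -12 + 3*G (r(G) = 3*(-4 + G) = -12 + 3*G)
C = 1975 (C = (-18 + 53)*56 + (-12 + 3*9) = 35*56 + (-12 + 27) = 1960 + 15 = 1975)
C + 22114 = 1975 + 22114 = 24089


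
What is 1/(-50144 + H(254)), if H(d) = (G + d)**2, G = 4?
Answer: 1/16420 ≈ 6.0901e-5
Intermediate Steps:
H(d) = (4 + d)**2
1/(-50144 + H(254)) = 1/(-50144 + (4 + 254)**2) = 1/(-50144 + 258**2) = 1/(-50144 + 66564) = 1/16420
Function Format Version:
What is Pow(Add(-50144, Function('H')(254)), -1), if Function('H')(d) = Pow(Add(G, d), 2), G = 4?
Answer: Rational(1, 16420) ≈ 6.0901e-5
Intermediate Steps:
Function('H')(d) = Pow(Add(4, d), 2)
Pow(Add(-50144, Function('H')(254)), -1) = Pow(Add(-50144, Pow(Add(4, 254), 2)), -1) = Pow(Add(-50144, Pow(258, 2)), -1) = Pow(Add(-50144, 66564), -1) = Pow(16420, -1) = Rational(1, 16420)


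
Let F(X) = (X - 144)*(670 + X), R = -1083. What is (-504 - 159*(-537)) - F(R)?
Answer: -421872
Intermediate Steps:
F(X) = (-144 + X)*(670 + X)
(-504 - 159*(-537)) - F(R) = (-504 - 159*(-537)) - (-96480 + (-1083)² + 526*(-1083)) = (-504 + 85383) - (-96480 + 1172889 - 569658) = 84879 - 1*506751 = 84879 - 506751 = -421872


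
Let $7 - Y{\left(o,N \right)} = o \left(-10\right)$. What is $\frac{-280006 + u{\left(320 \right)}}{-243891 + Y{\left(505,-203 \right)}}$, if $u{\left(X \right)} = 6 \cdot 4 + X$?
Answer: $\frac{139831}{119417} \approx 1.1709$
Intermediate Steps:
$Y{\left(o,N \right)} = 7 + 10 o$ ($Y{\left(o,N \right)} = 7 - o \left(-10\right) = 7 - - 10 o = 7 + 10 o$)
$u{\left(X \right)} = 24 + X$
$\frac{-280006 + u{\left(320 \right)}}{-243891 + Y{\left(505,-203 \right)}} = \frac{-280006 + \left(24 + 320\right)}{-243891 + \left(7 + 10 \cdot 505\right)} = \frac{-280006 + 344}{-243891 + \left(7 + 5050\right)} = - \frac{279662}{-243891 + 5057} = - \frac{279662}{-238834} = \left(-279662\right) \left(- \frac{1}{238834}\right) = \frac{139831}{119417}$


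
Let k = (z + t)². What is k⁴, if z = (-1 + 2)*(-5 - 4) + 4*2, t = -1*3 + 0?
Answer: 65536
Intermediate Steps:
t = -3 (t = -3 + 0 = -3)
z = -1 (z = 1*(-9) + 8 = -9 + 8 = -1)
k = 16 (k = (-1 - 3)² = (-4)² = 16)
k⁴ = 16⁴ = 65536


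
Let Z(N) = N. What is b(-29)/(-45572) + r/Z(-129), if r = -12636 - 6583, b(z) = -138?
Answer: 437933035/2939394 ≈ 148.99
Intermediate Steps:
r = -19219
b(-29)/(-45572) + r/Z(-129) = -138/(-45572) - 19219/(-129) = -138*(-1/45572) - 19219*(-1/129) = 69/22786 + 19219/129 = 437933035/2939394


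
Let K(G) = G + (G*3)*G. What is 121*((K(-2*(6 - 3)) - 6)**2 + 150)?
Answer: 1133286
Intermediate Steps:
K(G) = G + 3*G**2 (K(G) = G + (3*G)*G = G + 3*G**2)
121*((K(-2*(6 - 3)) - 6)**2 + 150) = 121*(((-2*(6 - 3))*(1 + 3*(-2*(6 - 3))) - 6)**2 + 150) = 121*(((-2*3)*(1 + 3*(-2*3)) - 6)**2 + 150) = 121*((-6*(1 + 3*(-6)) - 6)**2 + 150) = 121*((-6*(1 - 18) - 6)**2 + 150) = 121*((-6*(-17) - 6)**2 + 150) = 121*((102 - 6)**2 + 150) = 121*(96**2 + 150) = 121*(9216 + 150) = 121*9366 = 1133286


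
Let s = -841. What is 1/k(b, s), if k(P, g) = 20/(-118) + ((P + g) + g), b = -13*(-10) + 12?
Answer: -59/90870 ≈ -0.00064928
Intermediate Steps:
b = 142 (b = 130 + 12 = 142)
k(P, g) = -10/59 + P + 2*g (k(P, g) = 20*(-1/118) + (P + 2*g) = -10/59 + (P + 2*g) = -10/59 + P + 2*g)
1/k(b, s) = 1/(-10/59 + 142 + 2*(-841)) = 1/(-10/59 + 142 - 1682) = 1/(-90870/59) = -59/90870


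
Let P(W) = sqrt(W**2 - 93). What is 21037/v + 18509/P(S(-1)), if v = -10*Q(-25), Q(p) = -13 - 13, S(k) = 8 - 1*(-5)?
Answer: 21037/260 + 18509*sqrt(19)/38 ≈ 2204.0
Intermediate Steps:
S(k) = 13 (S(k) = 8 + 5 = 13)
P(W) = sqrt(-93 + W**2)
Q(p) = -26
v = 260 (v = -10*(-26) = 260)
21037/v + 18509/P(S(-1)) = 21037/260 + 18509/(sqrt(-93 + 13**2)) = 21037*(1/260) + 18509/(sqrt(-93 + 169)) = 21037/260 + 18509/(sqrt(76)) = 21037/260 + 18509/((2*sqrt(19))) = 21037/260 + 18509*(sqrt(19)/38) = 21037/260 + 18509*sqrt(19)/38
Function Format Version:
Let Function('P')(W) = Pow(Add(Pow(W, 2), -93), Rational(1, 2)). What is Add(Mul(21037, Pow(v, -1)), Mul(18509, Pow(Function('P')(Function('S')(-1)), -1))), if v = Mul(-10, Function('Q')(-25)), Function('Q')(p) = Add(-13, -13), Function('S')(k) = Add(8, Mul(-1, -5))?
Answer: Add(Rational(21037, 260), Mul(Rational(18509, 38), Pow(19, Rational(1, 2)))) ≈ 2204.0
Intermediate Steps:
Function('S')(k) = 13 (Function('S')(k) = Add(8, 5) = 13)
Function('P')(W) = Pow(Add(-93, Pow(W, 2)), Rational(1, 2))
Function('Q')(p) = -26
v = 260 (v = Mul(-10, -26) = 260)
Add(Mul(21037, Pow(v, -1)), Mul(18509, Pow(Function('P')(Function('S')(-1)), -1))) = Add(Mul(21037, Pow(260, -1)), Mul(18509, Pow(Pow(Add(-93, Pow(13, 2)), Rational(1, 2)), -1))) = Add(Mul(21037, Rational(1, 260)), Mul(18509, Pow(Pow(Add(-93, 169), Rational(1, 2)), -1))) = Add(Rational(21037, 260), Mul(18509, Pow(Pow(76, Rational(1, 2)), -1))) = Add(Rational(21037, 260), Mul(18509, Pow(Mul(2, Pow(19, Rational(1, 2))), -1))) = Add(Rational(21037, 260), Mul(18509, Mul(Rational(1, 38), Pow(19, Rational(1, 2))))) = Add(Rational(21037, 260), Mul(Rational(18509, 38), Pow(19, Rational(1, 2))))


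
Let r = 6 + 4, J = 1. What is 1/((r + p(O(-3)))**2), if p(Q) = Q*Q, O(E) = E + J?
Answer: 1/196 ≈ 0.0051020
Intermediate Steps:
O(E) = 1 + E (O(E) = E + 1 = 1 + E)
p(Q) = Q**2
r = 10
1/((r + p(O(-3)))**2) = 1/((10 + (1 - 3)**2)**2) = 1/((10 + (-2)**2)**2) = 1/((10 + 4)**2) = 1/(14**2) = 1/196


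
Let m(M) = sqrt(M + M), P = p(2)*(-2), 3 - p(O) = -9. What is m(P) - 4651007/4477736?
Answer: -4651007/4477736 + 4*I*sqrt(3) ≈ -1.0387 + 6.9282*I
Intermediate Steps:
p(O) = 12 (p(O) = 3 - 1*(-9) = 3 + 9 = 12)
P = -24 (P = 12*(-2) = -24)
m(M) = sqrt(2)*sqrt(M) (m(M) = sqrt(2*M) = sqrt(2)*sqrt(M))
m(P) - 4651007/4477736 = sqrt(2)*sqrt(-24) - 4651007/4477736 = sqrt(2)*(2*I*sqrt(6)) - 4651007/4477736 = 4*I*sqrt(3) - 1*4651007/4477736 = 4*I*sqrt(3) - 4651007/4477736 = -4651007/4477736 + 4*I*sqrt(3)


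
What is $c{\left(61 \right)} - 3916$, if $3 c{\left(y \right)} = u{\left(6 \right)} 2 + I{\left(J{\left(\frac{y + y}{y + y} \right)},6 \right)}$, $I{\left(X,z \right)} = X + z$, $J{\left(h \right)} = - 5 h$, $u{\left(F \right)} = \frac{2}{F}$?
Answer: $- \frac{35239}{9} \approx -3915.4$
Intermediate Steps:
$c{\left(y \right)} = \frac{5}{9}$ ($c{\left(y \right)} = \frac{\frac{2}{6} \cdot 2 + \left(- 5 \frac{y + y}{y + y} + 6\right)}{3} = \frac{2 \cdot \frac{1}{6} \cdot 2 + \left(- 5 \frac{2 y}{2 y} + 6\right)}{3} = \frac{\frac{1}{3} \cdot 2 - \left(-6 + 5 \cdot 2 y \frac{1}{2 y}\right)}{3} = \frac{\frac{2}{3} + \left(\left(-5\right) 1 + 6\right)}{3} = \frac{\frac{2}{3} + \left(-5 + 6\right)}{3} = \frac{\frac{2}{3} + 1}{3} = \frac{1}{3} \cdot \frac{5}{3} = \frac{5}{9}$)
$c{\left(61 \right)} - 3916 = \frac{5}{9} - 3916 = - \frac{35239}{9}$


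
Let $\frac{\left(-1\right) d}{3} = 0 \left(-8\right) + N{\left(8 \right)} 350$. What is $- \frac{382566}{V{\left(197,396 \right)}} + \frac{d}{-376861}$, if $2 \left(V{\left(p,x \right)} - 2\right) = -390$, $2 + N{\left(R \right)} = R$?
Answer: $\frac{144175421226}{72734173} \approx 1982.2$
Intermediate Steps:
$N{\left(R \right)} = -2 + R$
$V{\left(p,x \right)} = -193$ ($V{\left(p,x \right)} = 2 + \frac{1}{2} \left(-390\right) = 2 - 195 = -193$)
$d = -6300$ ($d = - 3 \left(0 \left(-8\right) + \left(-2 + 8\right) 350\right) = - 3 \left(0 + 6 \cdot 350\right) = - 3 \left(0 + 2100\right) = \left(-3\right) 2100 = -6300$)
$- \frac{382566}{V{\left(197,396 \right)}} + \frac{d}{-376861} = - \frac{382566}{-193} - \frac{6300}{-376861} = \left(-382566\right) \left(- \frac{1}{193}\right) - - \frac{6300}{376861} = \frac{382566}{193} + \frac{6300}{376861} = \frac{144175421226}{72734173}$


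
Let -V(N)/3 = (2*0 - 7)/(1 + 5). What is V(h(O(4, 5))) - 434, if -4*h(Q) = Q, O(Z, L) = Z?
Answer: -861/2 ≈ -430.50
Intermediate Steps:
h(Q) = -Q/4
V(N) = 7/2 (V(N) = -3*(2*0 - 7)/(1 + 5) = -3*(0 - 7)/6 = -(-21)/6 = -3*(-7/6) = 7/2)
V(h(O(4, 5))) - 434 = 7/2 - 434 = -861/2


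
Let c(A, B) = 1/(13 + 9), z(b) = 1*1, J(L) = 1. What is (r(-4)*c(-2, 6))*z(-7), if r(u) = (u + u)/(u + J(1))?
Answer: 4/33 ≈ 0.12121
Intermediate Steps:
z(b) = 1
c(A, B) = 1/22
r(u) = 2*u/(1 + u) (r(u) = (u + u)/(u + 1) = (2*u)/(1 + u) = 2*u/(1 + u))
(r(-4)*c(-2, 6))*z(-7) = ((2*(-4)/(1 - 4))*(1/22))*1 = ((2*(-4)/(-3))*(1/22))*1 = ((2*(-4)*(-⅓))*(1/22))*1 = ((8/3)*(1/22))*1 = (4/33)*1 = 4/33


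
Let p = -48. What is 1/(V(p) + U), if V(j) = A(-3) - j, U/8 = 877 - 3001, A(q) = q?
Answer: -1/16947 ≈ -5.9007e-5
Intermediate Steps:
U = -16992 (U = 8*(877 - 3001) = 8*(-2124) = -16992)
V(j) = -3 - j
1/(V(p) + U) = 1/((-3 - 1*(-48)) - 16992) = 1/((-3 + 48) - 16992) = 1/(45 - 16992) = 1/(-16947) = -1/16947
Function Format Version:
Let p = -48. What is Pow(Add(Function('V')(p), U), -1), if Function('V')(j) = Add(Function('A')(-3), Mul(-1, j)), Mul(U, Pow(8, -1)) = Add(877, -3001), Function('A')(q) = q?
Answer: Rational(-1, 16947) ≈ -5.9007e-5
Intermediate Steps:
U = -16992 (U = Mul(8, Add(877, -3001)) = Mul(8, -2124) = -16992)
Function('V')(j) = Add(-3, Mul(-1, j))
Pow(Add(Function('V')(p), U), -1) = Pow(Add(Add(-3, Mul(-1, -48)), -16992), -1) = Pow(Add(Add(-3, 48), -16992), -1) = Pow(Add(45, -16992), -1) = Pow(-16947, -1) = Rational(-1, 16947)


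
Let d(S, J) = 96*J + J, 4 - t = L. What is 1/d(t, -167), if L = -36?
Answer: -1/16199 ≈ -6.1732e-5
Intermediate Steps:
t = 40 (t = 4 - 1*(-36) = 4 + 36 = 40)
d(S, J) = 97*J
1/d(t, -167) = 1/(97*(-167)) = 1/(-16199) = -1/16199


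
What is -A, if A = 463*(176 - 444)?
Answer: 124084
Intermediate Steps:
A = -124084 (A = 463*(-268) = -124084)
-A = -1*(-124084) = 124084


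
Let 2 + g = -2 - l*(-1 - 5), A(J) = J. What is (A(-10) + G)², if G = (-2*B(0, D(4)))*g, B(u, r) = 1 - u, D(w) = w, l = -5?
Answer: 3364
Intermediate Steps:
g = -34 (g = -2 + (-2 - (-5)*(-1 - 5)) = -2 + (-2 - (-5)*(-6)) = -2 + (-2 - 1*30) = -2 + (-2 - 30) = -2 - 32 = -34)
G = 68 (G = -2*(1 - 1*0)*(-34) = -2*(1 + 0)*(-34) = -2*1*(-34) = -2*(-34) = 68)
(A(-10) + G)² = (-10 + 68)² = 58² = 3364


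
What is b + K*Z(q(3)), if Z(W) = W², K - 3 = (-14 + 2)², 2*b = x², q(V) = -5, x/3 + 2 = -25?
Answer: 13911/2 ≈ 6955.5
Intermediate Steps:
x = -81 (x = -6 + 3*(-25) = -6 - 75 = -81)
b = 6561/2 (b = (½)*(-81)² = (½)*6561 = 6561/2 ≈ 3280.5)
K = 147 (K = 3 + (-14 + 2)² = 3 + (-12)² = 3 + 144 = 147)
b + K*Z(q(3)) = 6561/2 + 147*(-5)² = 6561/2 + 147*25 = 6561/2 + 3675 = 13911/2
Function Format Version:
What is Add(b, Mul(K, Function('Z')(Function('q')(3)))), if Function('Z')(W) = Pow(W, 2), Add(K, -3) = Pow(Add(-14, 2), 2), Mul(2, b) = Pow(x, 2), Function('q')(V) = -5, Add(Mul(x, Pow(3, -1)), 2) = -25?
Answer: Rational(13911, 2) ≈ 6955.5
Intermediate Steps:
x = -81 (x = Add(-6, Mul(3, -25)) = Add(-6, -75) = -81)
b = Rational(6561, 2) (b = Mul(Rational(1, 2), Pow(-81, 2)) = Mul(Rational(1, 2), 6561) = Rational(6561, 2) ≈ 3280.5)
K = 147 (K = Add(3, Pow(Add(-14, 2), 2)) = Add(3, Pow(-12, 2)) = Add(3, 144) = 147)
Add(b, Mul(K, Function('Z')(Function('q')(3)))) = Add(Rational(6561, 2), Mul(147, Pow(-5, 2))) = Add(Rational(6561, 2), Mul(147, 25)) = Add(Rational(6561, 2), 3675) = Rational(13911, 2)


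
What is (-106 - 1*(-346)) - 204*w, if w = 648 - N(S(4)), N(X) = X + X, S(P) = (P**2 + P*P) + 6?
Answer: -116448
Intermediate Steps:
S(P) = 6 + 2*P**2 (S(P) = (P**2 + P**2) + 6 = 2*P**2 + 6 = 6 + 2*P**2)
N(X) = 2*X
w = 572 (w = 648 - 2*(6 + 2*4**2) = 648 - 2*(6 + 2*16) = 648 - 2*(6 + 32) = 648 - 2*38 = 648 - 1*76 = 648 - 76 = 572)
(-106 - 1*(-346)) - 204*w = (-106 - 1*(-346)) - 204*572 = (-106 + 346) - 116688 = 240 - 116688 = -116448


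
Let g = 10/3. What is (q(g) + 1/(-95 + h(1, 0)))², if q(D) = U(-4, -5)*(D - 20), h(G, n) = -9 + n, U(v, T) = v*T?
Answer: 10816624009/97344 ≈ 1.1112e+5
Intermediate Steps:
U(v, T) = T*v
g = 10/3 (g = 10*(⅓) = 10/3 ≈ 3.3333)
q(D) = -400 + 20*D (q(D) = (-5*(-4))*(D - 20) = 20*(-20 + D) = -400 + 20*D)
(q(g) + 1/(-95 + h(1, 0)))² = ((-400 + 20*(10/3)) + 1/(-95 + (-9 + 0)))² = ((-400 + 200/3) + 1/(-95 - 9))² = (-1000/3 + 1/(-104))² = (-1000/3 - 1/104)² = (-104003/312)² = 10816624009/97344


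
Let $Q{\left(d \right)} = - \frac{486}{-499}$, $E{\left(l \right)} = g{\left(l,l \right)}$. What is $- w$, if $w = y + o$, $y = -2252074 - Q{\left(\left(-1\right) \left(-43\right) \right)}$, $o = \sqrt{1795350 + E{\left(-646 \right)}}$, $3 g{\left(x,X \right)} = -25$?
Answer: $\frac{1123785412}{499} - \frac{5 \sqrt{646323}}{3} \approx 2.2507 \cdot 10^{6}$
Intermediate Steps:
$g{\left(x,X \right)} = - \frac{25}{3}$ ($g{\left(x,X \right)} = \frac{1}{3} \left(-25\right) = - \frac{25}{3}$)
$E{\left(l \right)} = - \frac{25}{3}$
$Q{\left(d \right)} = \frac{486}{499}$ ($Q{\left(d \right)} = \left(-486\right) \left(- \frac{1}{499}\right) = \frac{486}{499}$)
$o = \frac{5 \sqrt{646323}}{3}$ ($o = \sqrt{1795350 - \frac{25}{3}} = \sqrt{\frac{5386025}{3}} = \frac{5 \sqrt{646323}}{3} \approx 1339.9$)
$y = - \frac{1123785412}{499}$ ($y = -2252074 - \frac{486}{499} = - \frac{1123785412}{499} \approx -2.2521 \cdot 10^{6}$)
$w = - \frac{1123785412}{499} + \frac{5 \sqrt{646323}}{3} \approx -2.2507 \cdot 10^{6}$
$- w = - (- \frac{1123785412}{499} + \frac{5 \sqrt{646323}}{3}) = \frac{1123785412}{499} - \frac{5 \sqrt{646323}}{3}$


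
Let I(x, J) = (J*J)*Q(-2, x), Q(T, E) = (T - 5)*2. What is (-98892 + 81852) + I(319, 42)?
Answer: -41736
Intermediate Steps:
Q(T, E) = -10 + 2*T (Q(T, E) = (-5 + T)*2 = -10 + 2*T)
I(x, J) = -14*J² (I(x, J) = (J*J)*(-10 + 2*(-2)) = J²*(-10 - 4) = J²*(-14) = -14*J²)
(-98892 + 81852) + I(319, 42) = (-98892 + 81852) - 14*42² = -17040 - 14*1764 = -17040 - 24696 = -41736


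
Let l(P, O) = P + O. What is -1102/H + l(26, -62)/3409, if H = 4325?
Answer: -3912418/14743925 ≈ -0.26536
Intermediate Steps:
l(P, O) = O + P
-1102/H + l(26, -62)/3409 = -1102/4325 + (-62 + 26)/3409 = -1102*1/4325 - 36*1/3409 = -1102/4325 - 36/3409 = -3912418/14743925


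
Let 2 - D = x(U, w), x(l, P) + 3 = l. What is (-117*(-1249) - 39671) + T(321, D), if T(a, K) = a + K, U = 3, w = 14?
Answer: 106785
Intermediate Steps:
x(l, P) = -3 + l
D = 2 (D = 2 - (-3 + 3) = 2 - 1*0 = 2 + 0 = 2)
T(a, K) = K + a
(-117*(-1249) - 39671) + T(321, D) = (-117*(-1249) - 39671) + (2 + 321) = (146133 - 39671) + 323 = 106462 + 323 = 106785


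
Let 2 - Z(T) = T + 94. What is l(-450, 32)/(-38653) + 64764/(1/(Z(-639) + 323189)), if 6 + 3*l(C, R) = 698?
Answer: 2431247219292844/115959 ≈ 2.0966e+10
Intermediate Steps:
l(C, R) = 692/3 (l(C, R) = -2 + (⅓)*698 = -2 + 698/3 = 692/3)
Z(T) = -92 - T (Z(T) = 2 - (T + 94) = 2 - (94 + T) = 2 + (-94 - T) = -92 - T)
l(-450, 32)/(-38653) + 64764/(1/(Z(-639) + 323189)) = (692/3)/(-38653) + 64764/(1/((-92 - 1*(-639)) + 323189)) = (692/3)*(-1/38653) + 64764/(1/((-92 + 639) + 323189)) = -692/115959 + 64764/(1/(547 + 323189)) = -692/115959 + 64764/(1/323736) = -692/115959 + 64764*323736 = -692/115959 + 20966438304 = 2431247219292844/115959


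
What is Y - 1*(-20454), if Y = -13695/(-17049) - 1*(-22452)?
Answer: 243839363/5683 ≈ 42907.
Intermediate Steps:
Y = 127599281/5683 (Y = -13695*(-1/17049) + 22452 = 4565/5683 + 22452 = 127599281/5683 ≈ 22453.)
Y - 1*(-20454) = 127599281/5683 - 1*(-20454) = 127599281/5683 + 20454 = 243839363/5683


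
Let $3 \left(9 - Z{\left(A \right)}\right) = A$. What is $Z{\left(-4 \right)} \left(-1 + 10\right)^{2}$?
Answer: $837$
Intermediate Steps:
$Z{\left(A \right)} = 9 - \frac{A}{3}$
$Z{\left(-4 \right)} \left(-1 + 10\right)^{2} = \left(9 - - \frac{4}{3}\right) \left(-1 + 10\right)^{2} = \left(9 + \frac{4}{3}\right) 9^{2} = \frac{31}{3} \cdot 81 = 837$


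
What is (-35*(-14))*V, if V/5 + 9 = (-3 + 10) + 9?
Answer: 17150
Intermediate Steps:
V = 35 (V = -45 + 5*((-3 + 10) + 9) = -45 + 5*(7 + 9) = -45 + 5*16 = -45 + 80 = 35)
(-35*(-14))*V = -35*(-14)*35 = 490*35 = 17150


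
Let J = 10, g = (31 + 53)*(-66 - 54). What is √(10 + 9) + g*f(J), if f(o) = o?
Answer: -100800 + √19 ≈ -1.0080e+5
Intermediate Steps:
g = -10080 (g = 84*(-120) = -10080)
√(10 + 9) + g*f(J) = √(10 + 9) - 10080*10 = √19 - 100800 = -100800 + √19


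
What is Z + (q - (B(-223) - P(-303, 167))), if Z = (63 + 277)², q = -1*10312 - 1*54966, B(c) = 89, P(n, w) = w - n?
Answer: 50703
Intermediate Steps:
q = -65278 (q = -10312 - 54966 = -65278)
Z = 115600 (Z = 340² = 115600)
Z + (q - (B(-223) - P(-303, 167))) = 115600 + (-65278 - (89 - (167 - 1*(-303)))) = 115600 + (-65278 - (89 - (167 + 303))) = 115600 + (-65278 - (89 - 1*470)) = 115600 + (-65278 - (89 - 470)) = 115600 + (-65278 - 1*(-381)) = 115600 + (-65278 + 381) = 115600 - 64897 = 50703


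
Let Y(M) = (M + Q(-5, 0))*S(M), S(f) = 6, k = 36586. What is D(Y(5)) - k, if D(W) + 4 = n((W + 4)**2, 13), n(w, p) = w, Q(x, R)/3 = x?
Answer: -33454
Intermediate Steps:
Q(x, R) = 3*x
Y(M) = -90 + 6*M (Y(M) = (M + 3*(-5))*6 = (M - 15)*6 = (-15 + M)*6 = -90 + 6*M)
D(W) = -4 + (4 + W)**2 (D(W) = -4 + (W + 4)**2 = -4 + (4 + W)**2)
D(Y(5)) - k = (-4 + (4 + (-90 + 6*5))**2) - 1*36586 = (-4 + (4 + (-90 + 30))**2) - 36586 = (-4 + (4 - 60)**2) - 36586 = (-4 + (-56)**2) - 36586 = (-4 + 3136) - 36586 = 3132 - 36586 = -33454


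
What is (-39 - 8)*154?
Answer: -7238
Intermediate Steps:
(-39 - 8)*154 = -47*154 = -7238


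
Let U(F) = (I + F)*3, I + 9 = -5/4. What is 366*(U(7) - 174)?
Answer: -134505/2 ≈ -67253.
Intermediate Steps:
I = -41/4 (I = -9 - 5/4 = -41/4 ≈ -10.250)
U(F) = -123/4 + 3*F (U(F) = (-41/4 + F)*3 = -123/4 + 3*F)
366*(U(7) - 174) = 366*((-123/4 + 3*7) - 174) = 366*((-123/4 + 21) - 174) = 366*(-39/4 - 174) = 366*(-735/4) = -134505/2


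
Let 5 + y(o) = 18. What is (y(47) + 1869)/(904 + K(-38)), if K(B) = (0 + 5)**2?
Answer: 1882/929 ≈ 2.0258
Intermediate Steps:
y(o) = 13 (y(o) = -5 + 18 = 13)
K(B) = 25 (K(B) = 5**2 = 25)
(y(47) + 1869)/(904 + K(-38)) = (13 + 1869)/(904 + 25) = 1882/929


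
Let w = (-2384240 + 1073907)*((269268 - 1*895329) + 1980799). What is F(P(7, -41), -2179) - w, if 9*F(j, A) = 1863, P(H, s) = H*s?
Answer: 1775157907961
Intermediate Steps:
F(j, A) = 207 (F(j, A) = (1/9)*1863 = 207)
w = -1775157907754 (w = -1310333*((269268 - 895329) + 1980799) = -1310333*(-626061 + 1980799) = -1310333*1354738 = -1775157907754)
F(P(7, -41), -2179) - w = 207 - 1*(-1775157907754) = 207 + 1775157907754 = 1775157907961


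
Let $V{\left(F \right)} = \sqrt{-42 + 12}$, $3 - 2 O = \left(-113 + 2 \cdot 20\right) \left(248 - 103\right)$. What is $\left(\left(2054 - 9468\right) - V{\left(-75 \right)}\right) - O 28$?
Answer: $-155646 - i \sqrt{30} \approx -1.5565 \cdot 10^{5} - 5.4772 i$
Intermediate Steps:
$O = 5294$ ($O = \frac{3}{2} - \frac{\left(-113 + 2 \cdot 20\right) \left(248 - 103\right)}{2} = \frac{3}{2} - \frac{\left(-113 + 40\right) 145}{2} = \frac{3}{2} - \frac{\left(-73\right) 145}{2} = \frac{3}{2} - - \frac{10585}{2} = \frac{3}{2} + \frac{10585}{2} = 5294$)
$V{\left(F \right)} = i \sqrt{30}$ ($V{\left(F \right)} = \sqrt{-30} = i \sqrt{30}$)
$\left(\left(2054 - 9468\right) - V{\left(-75 \right)}\right) - O 28 = \left(\left(2054 - 9468\right) - i \sqrt{30}\right) - 5294 \cdot 28 = \left(-7414 - i \sqrt{30}\right) - 148232 = -155646 - i \sqrt{30}$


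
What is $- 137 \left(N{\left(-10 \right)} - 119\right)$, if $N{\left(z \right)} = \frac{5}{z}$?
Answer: $\frac{32743}{2} \approx 16372.0$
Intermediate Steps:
$- 137 \left(N{\left(-10 \right)} - 119\right) = - 137 \left(\frac{5}{-10} - 119\right) = - 137 \left(5 \left(- \frac{1}{10}\right) - 119\right) = - 137 \left(- \frac{1}{2} - 119\right) = \left(-137\right) \left(- \frac{239}{2}\right) = \frac{32743}{2}$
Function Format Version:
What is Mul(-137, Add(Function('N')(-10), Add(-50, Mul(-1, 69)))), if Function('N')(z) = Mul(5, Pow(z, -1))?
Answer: Rational(32743, 2) ≈ 16372.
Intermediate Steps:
Mul(-137, Add(Function('N')(-10), Add(-50, Mul(-1, 69)))) = Mul(-137, Add(Mul(5, Pow(-10, -1)), Add(-50, Mul(-1, 69)))) = Mul(-137, Add(Mul(5, Rational(-1, 10)), Add(-50, -69))) = Mul(-137, Add(Rational(-1, 2), -119)) = Mul(-137, Rational(-239, 2)) = Rational(32743, 2)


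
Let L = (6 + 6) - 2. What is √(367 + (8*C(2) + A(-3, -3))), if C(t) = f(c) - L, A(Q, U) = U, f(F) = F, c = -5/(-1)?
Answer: 18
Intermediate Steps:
c = 5 (c = -5*(-1) = 5)
L = 10 (L = 12 - 2 = 10)
C(t) = -5 (C(t) = 5 - 1*10 = 5 - 10 = -5)
√(367 + (8*C(2) + A(-3, -3))) = √(367 + (8*(-5) - 3)) = √(367 + (-40 - 3)) = √(367 - 43) = √324 = 18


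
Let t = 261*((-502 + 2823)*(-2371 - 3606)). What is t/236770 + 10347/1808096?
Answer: -3273333316664181/214051444960 ≈ -15292.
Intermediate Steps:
t = -3620753037 (t = 261*(2321*(-5977)) = 261*(-13872617) = -3620753037)
t/236770 + 10347/1808096 = -3620753037/236770 + 10347/1808096 = -3273333316664181/214051444960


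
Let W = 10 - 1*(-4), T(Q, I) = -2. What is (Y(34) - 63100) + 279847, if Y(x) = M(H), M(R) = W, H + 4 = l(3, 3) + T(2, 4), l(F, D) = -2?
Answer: 216761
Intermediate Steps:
W = 14 (W = 10 + 4 = 14)
H = -8 (H = -4 + (-2 - 2) = -4 - 4 = -8)
M(R) = 14
Y(x) = 14
(Y(34) - 63100) + 279847 = (14 - 63100) + 279847 = -63086 + 279847 = 216761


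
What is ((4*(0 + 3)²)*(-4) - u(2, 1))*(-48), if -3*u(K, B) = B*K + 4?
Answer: 6816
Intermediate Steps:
u(K, B) = -4/3 - B*K/3 (u(K, B) = -(B*K + 4)/3 = -(4 + B*K)/3 = -4/3 - B*K/3)
((4*(0 + 3)²)*(-4) - u(2, 1))*(-48) = ((4*(0 + 3)²)*(-4) - (-4/3 - ⅓*1*2))*(-48) = ((4*3²)*(-4) - (-4/3 - ⅔))*(-48) = ((4*9)*(-4) - 1*(-2))*(-48) = (36*(-4) + 2)*(-48) = (-144 + 2)*(-48) = -142*(-48) = 6816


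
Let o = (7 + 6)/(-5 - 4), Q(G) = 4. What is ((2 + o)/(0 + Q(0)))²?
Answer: 25/1296 ≈ 0.019290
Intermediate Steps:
o = -13/9 (o = 13/(-9) = 13*(-⅑) = -13/9 ≈ -1.4444)
((2 + o)/(0 + Q(0)))² = ((2 - 13/9)/(0 + 4))² = ((5/9)/4)² = ((5/9)*(¼))² = (5/36)² = 25/1296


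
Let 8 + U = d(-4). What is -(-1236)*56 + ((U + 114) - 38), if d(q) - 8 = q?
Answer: 69288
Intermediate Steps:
d(q) = 8 + q
U = -4 (U = -8 + (8 - 4) = -8 + 4 = -4)
-(-1236)*56 + ((U + 114) - 38) = -(-1236)*56 + ((-4 + 114) - 38) = -206*(-336) + (110 - 38) = 69216 + 72 = 69288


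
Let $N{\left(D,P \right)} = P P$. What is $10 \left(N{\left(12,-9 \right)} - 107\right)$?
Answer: $-260$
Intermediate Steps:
$N{\left(D,P \right)} = P^{2}$
$10 \left(N{\left(12,-9 \right)} - 107\right) = 10 \left(\left(-9\right)^{2} - 107\right) = 10 \left(81 - 107\right) = 10 \left(-26\right) = -260$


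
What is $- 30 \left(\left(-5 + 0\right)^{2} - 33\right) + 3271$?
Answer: $3511$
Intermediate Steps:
$- 30 \left(\left(-5 + 0\right)^{2} - 33\right) + 3271 = - 30 \left(\left(-5\right)^{2} - 33\right) + 3271 = - 30 \left(25 - 33\right) + 3271 = \left(-30\right) \left(-8\right) + 3271 = 240 + 3271 = 3511$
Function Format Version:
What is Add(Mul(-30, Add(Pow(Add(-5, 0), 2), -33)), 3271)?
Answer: 3511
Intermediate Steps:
Add(Mul(-30, Add(Pow(Add(-5, 0), 2), -33)), 3271) = Add(Mul(-30, Add(Pow(-5, 2), -33)), 3271) = Add(Mul(-30, Add(25, -33)), 3271) = Add(Mul(-30, -8), 3271) = Add(240, 3271) = 3511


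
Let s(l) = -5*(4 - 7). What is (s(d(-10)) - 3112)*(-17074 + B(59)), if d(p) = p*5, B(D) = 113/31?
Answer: 1638873557/31 ≈ 5.2867e+7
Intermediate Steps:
B(D) = 113/31 (B(D) = 113*(1/31) = 113/31)
d(p) = 5*p
s(l) = 15 (s(l) = -5*(-3) = 15)
(s(d(-10)) - 3112)*(-17074 + B(59)) = (15 - 3112)*(-17074 + 113/31) = -3097*(-529181/31) = 1638873557/31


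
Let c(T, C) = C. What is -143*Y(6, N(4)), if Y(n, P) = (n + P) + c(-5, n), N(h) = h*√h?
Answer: -2860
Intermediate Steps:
N(h) = h^(3/2)
Y(n, P) = P + 2*n (Y(n, P) = (n + P) + n = (P + n) + n = P + 2*n)
-143*Y(6, N(4)) = -143*(4^(3/2) + 2*6) = -143*(8 + 12) = -143*20 = -2860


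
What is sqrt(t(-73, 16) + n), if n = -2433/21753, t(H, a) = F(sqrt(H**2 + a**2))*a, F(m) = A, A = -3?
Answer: I*sqrt(2529576609)/7251 ≈ 6.9363*I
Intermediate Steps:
F(m) = -3
t(H, a) = -3*a
n = -811/7251 (n = -2433*1/21753 = -811/7251 ≈ -0.11185)
sqrt(t(-73, 16) + n) = sqrt(-3*16 - 811/7251) = sqrt(-48 - 811/7251) = sqrt(-348859/7251) = I*sqrt(2529576609)/7251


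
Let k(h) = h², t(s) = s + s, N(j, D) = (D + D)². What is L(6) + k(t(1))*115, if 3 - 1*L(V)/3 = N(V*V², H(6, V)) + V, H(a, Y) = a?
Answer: 19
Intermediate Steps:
N(j, D) = 4*D² (N(j, D) = (2*D)² = 4*D²)
t(s) = 2*s
L(V) = -423 - 3*V (L(V) = 9 - 3*(4*6² + V) = 9 - 3*(4*36 + V) = 9 - 3*(144 + V) = 9 + (-432 - 3*V) = -423 - 3*V)
L(6) + k(t(1))*115 = (-423 - 3*6) + (2*1)²*115 = (-423 - 18) + 2²*115 = -441 + 4*115 = -441 + 460 = 19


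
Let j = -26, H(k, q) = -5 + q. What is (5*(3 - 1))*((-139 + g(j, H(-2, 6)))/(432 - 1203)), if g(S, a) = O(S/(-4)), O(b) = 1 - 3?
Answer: 470/257 ≈ 1.8288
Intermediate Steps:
O(b) = -2
g(S, a) = -2
(5*(3 - 1))*((-139 + g(j, H(-2, 6)))/(432 - 1203)) = (5*(3 - 1))*((-139 - 2)/(432 - 1203)) = (5*2)*(-141/(-771)) = 10*(-141*(-1/771)) = 10*(47/257) = 470/257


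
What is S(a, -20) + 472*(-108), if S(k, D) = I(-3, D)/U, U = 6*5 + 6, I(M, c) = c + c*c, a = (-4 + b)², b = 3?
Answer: -458689/9 ≈ -50965.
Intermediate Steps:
a = 1 (a = (-4 + 3)² = (-1)² = 1)
I(M, c) = c + c²
U = 36 (U = 30 + 6 = 36)
S(k, D) = D*(1 + D)/36 (S(k, D) = (D*(1 + D))/36 = (D*(1 + D))*(1/36) = D*(1 + D)/36)
S(a, -20) + 472*(-108) = (1/36)*(-20)*(1 - 20) + 472*(-108) = (1/36)*(-20)*(-19) - 50976 = 95/9 - 50976 = -458689/9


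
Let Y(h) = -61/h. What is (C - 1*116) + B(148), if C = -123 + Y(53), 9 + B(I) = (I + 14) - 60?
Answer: -7799/53 ≈ -147.15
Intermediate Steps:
B(I) = -55 + I (B(I) = -9 + ((I + 14) - 60) = -9 + ((14 + I) - 60) = -9 + (-46 + I) = -55 + I)
C = -6580/53 (C = -123 - 61/53 = -6580/53 ≈ -124.15)
(C - 1*116) + B(148) = (-6580/53 - 1*116) + (-55 + 148) = (-6580/53 - 116) + 93 = -12728/53 + 93 = -7799/53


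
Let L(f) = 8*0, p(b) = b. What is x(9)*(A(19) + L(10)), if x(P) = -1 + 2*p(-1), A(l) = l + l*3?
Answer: -228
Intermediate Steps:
A(l) = 4*l (A(l) = l + 3*l = 4*l)
x(P) = -3 (x(P) = -1 + 2*(-1) = -1 - 2 = -3)
L(f) = 0
x(9)*(A(19) + L(10)) = -3*(4*19 + 0) = -3*(76 + 0) = -3*76 = -228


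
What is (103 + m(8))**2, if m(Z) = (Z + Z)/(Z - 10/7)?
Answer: 5880625/529 ≈ 11117.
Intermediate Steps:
m(Z) = 2*Z/(-10/7 + Z) (m(Z) = (2*Z)/(Z - 10*1/7) = (2*Z)/(Z - 10/7) = (2*Z)/(-10/7 + Z) = 2*Z/(-10/7 + Z))
(103 + m(8))**2 = (103 + 14*8/(-10 + 7*8))**2 = (103 + 14*8/(-10 + 56))**2 = (103 + 14*8/46)**2 = (103 + 14*8*(1/46))**2 = (103 + 56/23)**2 = (2425/23)**2 = 5880625/529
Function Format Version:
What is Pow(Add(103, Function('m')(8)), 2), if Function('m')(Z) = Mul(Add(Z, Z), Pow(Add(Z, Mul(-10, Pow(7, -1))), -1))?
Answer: Rational(5880625, 529) ≈ 11117.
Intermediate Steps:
Function('m')(Z) = Mul(2, Z, Pow(Add(Rational(-10, 7), Z), -1)) (Function('m')(Z) = Mul(Mul(2, Z), Pow(Add(Z, Mul(-10, Rational(1, 7))), -1)) = Mul(Mul(2, Z), Pow(Add(Z, Rational(-10, 7)), -1)) = Mul(Mul(2, Z), Pow(Add(Rational(-10, 7), Z), -1)) = Mul(2, Z, Pow(Add(Rational(-10, 7), Z), -1)))
Pow(Add(103, Function('m')(8)), 2) = Pow(Add(103, Mul(14, 8, Pow(Add(-10, Mul(7, 8)), -1))), 2) = Pow(Add(103, Mul(14, 8, Pow(Add(-10, 56), -1))), 2) = Pow(Add(103, Mul(14, 8, Pow(46, -1))), 2) = Pow(Add(103, Mul(14, 8, Rational(1, 46))), 2) = Pow(Add(103, Rational(56, 23)), 2) = Pow(Rational(2425, 23), 2) = Rational(5880625, 529)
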